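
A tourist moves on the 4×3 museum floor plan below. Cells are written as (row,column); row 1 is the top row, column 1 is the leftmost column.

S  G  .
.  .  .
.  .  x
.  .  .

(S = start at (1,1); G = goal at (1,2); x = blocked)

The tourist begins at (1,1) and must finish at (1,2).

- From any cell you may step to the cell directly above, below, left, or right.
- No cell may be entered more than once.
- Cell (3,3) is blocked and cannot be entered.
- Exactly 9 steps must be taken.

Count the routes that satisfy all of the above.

Need simple routes of exactly 9 moves from (1,1) to (1,2) (Manhattan distance 1, so 4 moves are spent on a detour and 4 undoing it).
Enumerating: (1,1) (2,1) (3,1) (4,1) (4,2) (3,2) (2,2) (2,3) (1,3) (1,2).
That gives 1 route.

1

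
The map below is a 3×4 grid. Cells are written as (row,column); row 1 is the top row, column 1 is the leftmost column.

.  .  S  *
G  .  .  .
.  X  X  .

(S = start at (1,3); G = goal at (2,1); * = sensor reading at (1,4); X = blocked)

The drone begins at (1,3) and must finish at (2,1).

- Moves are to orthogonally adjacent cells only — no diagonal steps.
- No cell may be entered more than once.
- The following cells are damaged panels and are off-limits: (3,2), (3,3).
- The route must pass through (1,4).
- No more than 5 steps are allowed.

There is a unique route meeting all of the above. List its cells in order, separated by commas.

(1,3), (1,4), (2,4), (2,3), (2,2), (2,1)

The budget equals the shortest possible length, so every move has to be on a shortest route through the required cells.
Route from (1,3): right to (1,4), down to (2,4), 3× left (reaching (2,1)) — 5 moves in all.
Check: all required cells visited; 5 ≤ 5 moves.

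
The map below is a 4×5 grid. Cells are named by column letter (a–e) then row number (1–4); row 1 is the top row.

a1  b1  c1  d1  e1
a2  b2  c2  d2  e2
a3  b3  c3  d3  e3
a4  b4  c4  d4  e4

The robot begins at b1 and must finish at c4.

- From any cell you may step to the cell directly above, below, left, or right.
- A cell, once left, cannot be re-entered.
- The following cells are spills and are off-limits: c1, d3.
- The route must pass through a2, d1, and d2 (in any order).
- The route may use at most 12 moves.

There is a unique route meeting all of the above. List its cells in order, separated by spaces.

The 12-move cap with required stops at a2, d1, d2 leaves no slack for detours.
Route from b1: left to a1, down to a2, 3× right (reaching d2), up to d1, right to e1, 3× down (reaching e4), 2× left (reaching c4) — 12 moves in all.
Check: all required cells visited; 12 ≤ 12 moves.

b1 a1 a2 b2 c2 d2 d1 e1 e2 e3 e4 d4 c4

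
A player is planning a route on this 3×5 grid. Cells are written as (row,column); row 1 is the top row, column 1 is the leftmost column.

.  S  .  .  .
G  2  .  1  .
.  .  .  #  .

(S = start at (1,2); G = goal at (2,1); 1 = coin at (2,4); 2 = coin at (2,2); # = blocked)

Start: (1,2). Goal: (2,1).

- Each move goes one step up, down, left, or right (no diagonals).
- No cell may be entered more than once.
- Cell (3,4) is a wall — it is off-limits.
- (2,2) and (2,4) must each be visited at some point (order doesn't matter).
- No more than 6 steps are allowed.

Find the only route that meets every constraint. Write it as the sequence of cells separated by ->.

The 6-move cap with required stops at (2,2), (2,4) leaves no slack for detours.
Route from (1,2): 2× right (reaching (1,4)), down to (2,4), 3× left (reaching (2,1)) — 6 moves in all.
Check: all required cells visited; 6 ≤ 6 moves.

(1,2) -> (1,3) -> (1,4) -> (2,4) -> (2,3) -> (2,2) -> (2,1)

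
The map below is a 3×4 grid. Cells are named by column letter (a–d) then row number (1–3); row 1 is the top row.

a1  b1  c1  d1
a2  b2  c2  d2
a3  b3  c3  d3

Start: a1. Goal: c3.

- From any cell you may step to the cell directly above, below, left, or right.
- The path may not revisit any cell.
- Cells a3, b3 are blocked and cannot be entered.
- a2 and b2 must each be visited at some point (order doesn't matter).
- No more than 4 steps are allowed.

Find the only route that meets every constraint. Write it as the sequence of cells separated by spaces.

a1 a2 b2 c2 c3

The budget equals the shortest possible length, so every move has to be on a shortest route through the required cells.
Route from a1: down to a2, 2× right (reaching c2), down to c3 — 4 moves in all.
Check: all required cells visited; 4 ≤ 4 moves.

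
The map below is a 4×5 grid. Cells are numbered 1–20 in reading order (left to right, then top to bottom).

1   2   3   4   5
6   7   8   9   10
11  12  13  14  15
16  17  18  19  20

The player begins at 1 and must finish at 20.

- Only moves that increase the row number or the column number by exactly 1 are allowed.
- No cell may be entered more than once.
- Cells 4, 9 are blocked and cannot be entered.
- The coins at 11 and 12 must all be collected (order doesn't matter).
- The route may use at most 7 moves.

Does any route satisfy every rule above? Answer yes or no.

yes

One route that works: 1 → 6 → 11 → 12 → 17 → 18 → 19 → 20.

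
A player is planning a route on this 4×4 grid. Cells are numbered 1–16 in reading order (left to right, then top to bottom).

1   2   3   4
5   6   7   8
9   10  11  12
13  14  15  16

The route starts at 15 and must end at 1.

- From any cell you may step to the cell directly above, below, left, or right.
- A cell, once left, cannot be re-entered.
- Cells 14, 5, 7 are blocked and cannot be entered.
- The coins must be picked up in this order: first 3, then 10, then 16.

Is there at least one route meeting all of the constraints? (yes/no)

no

Even ignoring the required order, no revisit-free route from 15 to 1 manages to pass through all of 3, 10, and 16: branching out from 15, every path either misses one of them or, having collected them, can no longer reach 1 without re-entering a cell.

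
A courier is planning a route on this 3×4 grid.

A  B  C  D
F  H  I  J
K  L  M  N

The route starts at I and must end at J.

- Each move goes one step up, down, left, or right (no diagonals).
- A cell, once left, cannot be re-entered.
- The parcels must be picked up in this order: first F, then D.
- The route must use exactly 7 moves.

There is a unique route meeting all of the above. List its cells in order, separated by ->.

I -> H -> F -> A -> B -> C -> D -> J

The waypoints must appear in the order F, D, with no cell reused.
Route from I: left 2 to F, up 1 to A, right 3 to D, down 1 to J — 7 moves in all.
Check: order respected (F at step 2, D at step 6); 7 moves as required.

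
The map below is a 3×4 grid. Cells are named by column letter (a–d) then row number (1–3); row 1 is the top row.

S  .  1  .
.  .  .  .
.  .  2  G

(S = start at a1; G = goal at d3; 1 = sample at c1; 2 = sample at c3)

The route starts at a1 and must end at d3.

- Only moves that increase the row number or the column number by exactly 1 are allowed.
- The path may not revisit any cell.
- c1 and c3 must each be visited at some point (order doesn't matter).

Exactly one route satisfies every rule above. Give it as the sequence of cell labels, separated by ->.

a1 -> b1 -> c1 -> c2 -> c3 -> d3

Moves only go right or down, so the column and row indices never decrease.
Route from a1: right 2 to c1, down 2 to c3, right 1 to d3 — 5 moves in all.
Check: all required cells visited.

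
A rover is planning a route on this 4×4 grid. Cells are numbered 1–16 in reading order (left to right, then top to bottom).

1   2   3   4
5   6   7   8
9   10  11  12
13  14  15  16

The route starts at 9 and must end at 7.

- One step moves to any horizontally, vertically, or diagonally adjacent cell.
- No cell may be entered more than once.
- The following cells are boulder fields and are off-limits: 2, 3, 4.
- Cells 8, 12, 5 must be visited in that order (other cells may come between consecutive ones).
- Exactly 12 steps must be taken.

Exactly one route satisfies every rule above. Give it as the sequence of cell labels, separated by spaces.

9 13 14 11 8 12 16 15 10 5 1 6 7

The waypoints must appear in the order 8, 12, 5, with no cell reused.
Route from 9: down to 13, right to 14, 2× up-right (reaching 8), 2× down (reaching 16), left to 15, 2× up-left (reaching 5), up to 1, down-right to 6, right to 7 — 12 moves in all.
Check: order respected (8 at step 4, 12 at step 5, 5 at step 9); 12 moves as required.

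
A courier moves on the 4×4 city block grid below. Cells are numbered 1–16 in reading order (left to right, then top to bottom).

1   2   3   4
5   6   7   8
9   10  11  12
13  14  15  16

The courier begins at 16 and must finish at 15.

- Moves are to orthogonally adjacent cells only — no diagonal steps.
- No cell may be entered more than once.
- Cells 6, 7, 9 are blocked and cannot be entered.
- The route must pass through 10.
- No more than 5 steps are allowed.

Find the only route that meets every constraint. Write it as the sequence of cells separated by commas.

Any route must reach 10 and still end at 15 within 5 moves, so the order of the required stops is forced.
Route from 16: up to 12, 2× left (reaching 10), down to 14, right to 15 — 5 moves in all.
Check: all required cells visited; 5 ≤ 5 moves.

16, 12, 11, 10, 14, 15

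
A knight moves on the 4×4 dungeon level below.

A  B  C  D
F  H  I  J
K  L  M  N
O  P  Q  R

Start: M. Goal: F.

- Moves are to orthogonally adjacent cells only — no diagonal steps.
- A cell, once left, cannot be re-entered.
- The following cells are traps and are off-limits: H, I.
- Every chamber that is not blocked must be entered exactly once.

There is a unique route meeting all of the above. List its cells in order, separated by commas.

Need to visit all 14 open cells exactly once, starting at M and ending at F.
Cell R has only two open neighbours (N and Q), so the path must pass straight through it: one of those is the cell it's entered from and the other is where it exits.
Route from M: left 2 to K, down 1 to O, right 3 to R, up 3 to D, left 3 to A, down 1 to F — 13 moves in all.
Check: all 14 open cells covered.

M, L, K, O, P, Q, R, N, J, D, C, B, A, F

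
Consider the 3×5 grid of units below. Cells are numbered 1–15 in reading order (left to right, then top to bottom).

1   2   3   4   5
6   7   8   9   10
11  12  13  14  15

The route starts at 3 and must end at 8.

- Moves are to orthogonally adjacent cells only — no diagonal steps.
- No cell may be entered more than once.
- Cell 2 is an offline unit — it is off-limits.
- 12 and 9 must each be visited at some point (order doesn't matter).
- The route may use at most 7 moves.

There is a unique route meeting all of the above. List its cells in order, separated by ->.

Any route must reach 12 and 9 and still end at 8 within 7 moves, so the order of the required stops is forced.
Route from 3: right 1 to 4, down 2 to 14, left 2 to 12, up 1 to 7, right 1 to 8 — 7 moves in all.
Check: all required cells visited; 7 ≤ 7 moves.

3 -> 4 -> 9 -> 14 -> 13 -> 12 -> 7 -> 8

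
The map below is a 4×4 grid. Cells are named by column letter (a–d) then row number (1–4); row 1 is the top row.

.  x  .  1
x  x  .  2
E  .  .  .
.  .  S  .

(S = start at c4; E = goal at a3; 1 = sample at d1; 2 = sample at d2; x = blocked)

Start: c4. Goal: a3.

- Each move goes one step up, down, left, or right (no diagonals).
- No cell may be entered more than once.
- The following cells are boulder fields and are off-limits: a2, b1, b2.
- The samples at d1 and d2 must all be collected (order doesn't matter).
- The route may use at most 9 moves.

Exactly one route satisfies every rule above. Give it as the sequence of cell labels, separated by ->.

c4 -> d4 -> d3 -> d2 -> d1 -> c1 -> c2 -> c3 -> b3 -> a3

The 9-move cap with required stops at d1, d2 leaves no slack for detours.
Route from c4: right 1 to d4, up 3 to d1, left 1 to c1, down 2 to c3, left 2 to a3 — 9 moves in all.
Check: all required cells visited; 9 ≤ 9 moves.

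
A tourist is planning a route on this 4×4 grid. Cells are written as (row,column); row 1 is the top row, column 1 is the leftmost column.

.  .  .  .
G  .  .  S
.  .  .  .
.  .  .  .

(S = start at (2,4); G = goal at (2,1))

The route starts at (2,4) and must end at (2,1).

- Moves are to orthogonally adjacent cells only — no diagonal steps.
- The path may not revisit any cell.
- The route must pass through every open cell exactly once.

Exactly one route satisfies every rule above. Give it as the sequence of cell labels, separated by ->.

(2,4) -> (1,4) -> (1,3) -> (2,3) -> (3,3) -> (3,4) -> (4,4) -> (4,3) -> (4,2) -> (4,1) -> (3,1) -> (3,2) -> (2,2) -> (1,2) -> (1,1) -> (2,1)

Need to visit all 16 open cells exactly once, starting at (2,4) and ending at (2,1).
Cell (1,1) has only two open neighbours ((2,1) and (1,2)), so the path must pass straight through it: one of those is the cell it's entered from and the other is where it exits.
Route from (2,4): up 1 to (1,4), left 1 to (1,3), down 2 to (3,3), right 1 to (3,4), down 1 to (4,4), left 3 to (4,1), up 1 to (3,1), right 1 to (3,2), up 2 to (1,2), left 1 to (1,1), down 1 to (2,1) — 15 moves in all.
Check: all 16 open cells covered.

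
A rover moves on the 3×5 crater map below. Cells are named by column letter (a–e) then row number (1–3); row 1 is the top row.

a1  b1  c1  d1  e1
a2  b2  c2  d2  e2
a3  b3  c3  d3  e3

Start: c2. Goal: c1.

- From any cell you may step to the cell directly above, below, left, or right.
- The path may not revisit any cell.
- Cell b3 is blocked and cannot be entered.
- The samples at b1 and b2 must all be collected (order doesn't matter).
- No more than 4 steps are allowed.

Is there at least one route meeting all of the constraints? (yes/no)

One route that works: c2 → b2 → b1 → c1.

yes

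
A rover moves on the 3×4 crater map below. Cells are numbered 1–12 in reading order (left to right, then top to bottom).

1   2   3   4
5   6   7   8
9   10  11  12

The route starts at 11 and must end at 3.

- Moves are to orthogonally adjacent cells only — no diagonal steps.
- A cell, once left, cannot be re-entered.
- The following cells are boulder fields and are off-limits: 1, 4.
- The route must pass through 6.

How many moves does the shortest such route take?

4

Any route passes through 6 somewhere between 11 and 3. Summing Manhattan distances along the two legs (11 → 6 → 3) gives a lower bound of 2 + 2 = 4 moves.
A route of 4 moves achieves this: 11 → 7 → 6 → 2 → 3.
Since 4 matches the lower bound, it is optimal.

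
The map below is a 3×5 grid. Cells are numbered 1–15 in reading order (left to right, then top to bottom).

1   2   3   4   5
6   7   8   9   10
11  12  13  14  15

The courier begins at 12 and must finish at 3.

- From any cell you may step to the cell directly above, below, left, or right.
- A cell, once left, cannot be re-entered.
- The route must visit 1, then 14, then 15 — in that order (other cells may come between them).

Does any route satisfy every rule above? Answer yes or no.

One route that works: 12 → 11 → 6 → 1 → 2 → 7 → 8 → 13 → 14 → 15 → 10 → 5 → 4 → 3.

yes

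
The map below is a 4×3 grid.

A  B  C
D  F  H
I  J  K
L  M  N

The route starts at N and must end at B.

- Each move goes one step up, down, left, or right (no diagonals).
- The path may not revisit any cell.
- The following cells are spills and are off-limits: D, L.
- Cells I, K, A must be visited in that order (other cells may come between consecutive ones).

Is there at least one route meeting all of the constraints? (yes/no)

no

I must be visited but has only one open neighbour (J), and it is neither the start nor the goal — the route would have to enter and leave through J, re-entering it.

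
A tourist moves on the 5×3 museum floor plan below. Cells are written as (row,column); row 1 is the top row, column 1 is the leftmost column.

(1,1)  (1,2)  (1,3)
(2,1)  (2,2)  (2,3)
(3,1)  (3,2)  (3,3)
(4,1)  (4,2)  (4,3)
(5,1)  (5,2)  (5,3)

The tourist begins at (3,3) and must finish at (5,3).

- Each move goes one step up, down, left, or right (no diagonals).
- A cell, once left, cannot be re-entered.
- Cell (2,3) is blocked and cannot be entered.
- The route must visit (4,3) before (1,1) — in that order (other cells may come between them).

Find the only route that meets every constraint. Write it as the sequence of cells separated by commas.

(3,3), (4,3), (4,2), (3,2), (2,2), (1,2), (1,1), (2,1), (3,1), (4,1), (5,1), (5,2), (5,3)

The waypoints must appear in the order (4,3), (1,1), with no cell reused.
Route from (3,3): down 1 to (4,3), left 1 to (4,2), up 3 to (1,2), left 1 to (1,1), down 4 to (5,1), right 2 to (5,3) — 12 moves in all.
Check: order respected ((4,3) at step 1, (1,1) at step 6).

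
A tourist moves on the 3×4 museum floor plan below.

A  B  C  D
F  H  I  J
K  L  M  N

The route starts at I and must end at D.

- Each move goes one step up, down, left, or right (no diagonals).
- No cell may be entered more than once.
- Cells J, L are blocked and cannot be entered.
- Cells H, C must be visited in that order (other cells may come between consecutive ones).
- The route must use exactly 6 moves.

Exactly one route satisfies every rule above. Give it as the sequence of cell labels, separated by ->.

The waypoints must appear in the order H, C, with no cell reused.
Route from I: left 2 to F, up 1 to A, right 3 to D — 6 moves in all.
Check: order respected (H at step 1, C at step 5); 6 moves as required.

I -> H -> F -> A -> B -> C -> D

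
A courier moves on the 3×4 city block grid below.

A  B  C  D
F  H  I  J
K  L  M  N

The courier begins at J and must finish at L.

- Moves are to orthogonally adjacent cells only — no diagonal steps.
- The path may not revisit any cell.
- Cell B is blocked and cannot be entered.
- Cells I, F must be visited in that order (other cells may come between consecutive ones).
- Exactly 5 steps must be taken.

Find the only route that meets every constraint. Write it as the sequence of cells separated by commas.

J, I, H, F, K, L

The waypoints must appear in the order I, F, with no cell reused.
Route from J: left 3 to F, down 1 to K, right 1 to L — 5 moves in all.
Check: order respected (I at step 1, F at step 3); 5 moves as required.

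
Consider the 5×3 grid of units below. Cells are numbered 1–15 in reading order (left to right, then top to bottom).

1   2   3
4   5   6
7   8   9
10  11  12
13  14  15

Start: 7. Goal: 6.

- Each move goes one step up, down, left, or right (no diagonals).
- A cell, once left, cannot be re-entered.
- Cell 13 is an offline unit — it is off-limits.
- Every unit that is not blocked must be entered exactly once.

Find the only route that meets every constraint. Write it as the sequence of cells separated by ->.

7 -> 10 -> 11 -> 14 -> 15 -> 12 -> 9 -> 8 -> 5 -> 4 -> 1 -> 2 -> 3 -> 6

Need to visit all 14 open cells exactly once, starting at 7 and ending at 6.
Cell 15 has only two open neighbours (12 and 14), so the path must pass straight through it: one of those is the cell it's entered from and the other is where it exits.
Route from 7: down 1 to 10, right 1 to 11, down 1 to 14, right 1 to 15, up 2 to 9, left 1 to 8, up 1 to 5, left 1 to 4, up 1 to 1, right 2 to 3, down 1 to 6 — 13 moves in all.
Check: all 14 open cells covered.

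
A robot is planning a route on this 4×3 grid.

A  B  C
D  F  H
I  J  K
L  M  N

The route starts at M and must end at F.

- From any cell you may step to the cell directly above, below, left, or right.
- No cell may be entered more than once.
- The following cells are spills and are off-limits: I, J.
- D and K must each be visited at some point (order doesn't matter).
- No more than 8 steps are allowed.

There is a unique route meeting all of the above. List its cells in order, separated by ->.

M -> N -> K -> H -> C -> B -> A -> D -> F

The 8-move cap with required stops at D, K leaves no slack for detours.
Route from M: right 1 to N, up 3 to C, left 2 to A, down 1 to D, right 1 to F — 8 moves in all.
Check: all required cells visited; 8 ≤ 8 moves.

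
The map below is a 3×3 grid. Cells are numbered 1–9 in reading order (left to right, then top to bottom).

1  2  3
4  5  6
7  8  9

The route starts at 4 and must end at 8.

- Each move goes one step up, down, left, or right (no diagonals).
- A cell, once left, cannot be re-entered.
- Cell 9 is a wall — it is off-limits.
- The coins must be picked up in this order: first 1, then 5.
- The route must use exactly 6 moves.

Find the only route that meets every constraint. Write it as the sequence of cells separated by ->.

4 -> 1 -> 2 -> 3 -> 6 -> 5 -> 8

The waypoints must appear in the order 1, 5, with no cell reused.
Route from 4: up 1 to 1, right 2 to 3, down 1 to 6, left 1 to 5, down 1 to 8 — 6 moves in all.
Check: order respected (1 at step 1, 5 at step 5); 6 moves as required.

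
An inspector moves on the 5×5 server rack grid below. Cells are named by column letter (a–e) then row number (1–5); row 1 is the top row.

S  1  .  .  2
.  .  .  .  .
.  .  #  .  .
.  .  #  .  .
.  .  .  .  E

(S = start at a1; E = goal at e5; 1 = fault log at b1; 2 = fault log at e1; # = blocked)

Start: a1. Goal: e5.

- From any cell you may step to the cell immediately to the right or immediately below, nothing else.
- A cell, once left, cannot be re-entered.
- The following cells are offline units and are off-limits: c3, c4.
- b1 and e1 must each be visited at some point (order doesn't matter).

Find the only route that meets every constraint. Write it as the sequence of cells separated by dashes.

a1 - b1 - c1 - d1 - e1 - e2 - e3 - e4 - e5

Moves only go right or down, so the column and row indices never decrease.
Route from a1: right 4 to e1, down 4 to e5 — 8 moves in all.
Check: all required cells visited.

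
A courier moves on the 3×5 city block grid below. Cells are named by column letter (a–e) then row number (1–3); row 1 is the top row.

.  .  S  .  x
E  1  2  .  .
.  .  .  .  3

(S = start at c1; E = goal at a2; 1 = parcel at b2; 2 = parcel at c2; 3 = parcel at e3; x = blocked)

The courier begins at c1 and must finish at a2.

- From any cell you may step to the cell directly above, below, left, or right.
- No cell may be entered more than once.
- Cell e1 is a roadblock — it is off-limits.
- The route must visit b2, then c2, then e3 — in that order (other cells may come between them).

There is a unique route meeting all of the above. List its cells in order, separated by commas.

The waypoints must appear in the order b2, c2, e3, with no cell reused.
Route from c1: left to b1, down to b2, 3× right (reaching e2), down to e3, 4× left (reaching a3), up to a2 — 11 moves in all.
Check: order respected (1 at step 2, 2 at step 3, 3 at step 6).

c1, b1, b2, c2, d2, e2, e3, d3, c3, b3, a3, a2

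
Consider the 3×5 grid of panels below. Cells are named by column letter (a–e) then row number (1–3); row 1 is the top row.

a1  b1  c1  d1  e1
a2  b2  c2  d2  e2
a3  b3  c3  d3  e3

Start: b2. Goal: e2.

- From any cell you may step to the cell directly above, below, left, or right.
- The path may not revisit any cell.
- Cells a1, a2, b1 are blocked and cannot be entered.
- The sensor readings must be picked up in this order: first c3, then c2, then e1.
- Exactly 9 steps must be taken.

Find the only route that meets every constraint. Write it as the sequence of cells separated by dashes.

The waypoints must appear in the order c3, c2, e1, with no cell reused.
Route from b2: down to b3, 2× right (reaching d3), up to d2, left to c2, up to c1, 2× right (reaching e1), down to e2 — 9 moves in all.
Check: order respected (c3 at step 2, c2 at step 5, e1 at step 8); 9 moves as required.

b2 - b3 - c3 - d3 - d2 - c2 - c1 - d1 - e1 - e2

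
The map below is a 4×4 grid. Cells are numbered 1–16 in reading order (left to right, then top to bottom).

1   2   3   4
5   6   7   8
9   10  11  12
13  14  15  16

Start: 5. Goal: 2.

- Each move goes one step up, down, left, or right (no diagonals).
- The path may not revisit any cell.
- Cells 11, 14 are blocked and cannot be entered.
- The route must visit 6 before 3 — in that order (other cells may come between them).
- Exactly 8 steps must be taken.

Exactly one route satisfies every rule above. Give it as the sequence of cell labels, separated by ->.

5 -> 9 -> 10 -> 6 -> 7 -> 8 -> 4 -> 3 -> 2

The waypoints must appear in the order 6, 3, with no cell reused.
Route from 5: down to 9, right to 10, up to 6, 2× right (reaching 8), up to 4, 2× left (reaching 2) — 8 moves in all.
Check: order respected (6 at step 3, 3 at step 7); 8 moves as required.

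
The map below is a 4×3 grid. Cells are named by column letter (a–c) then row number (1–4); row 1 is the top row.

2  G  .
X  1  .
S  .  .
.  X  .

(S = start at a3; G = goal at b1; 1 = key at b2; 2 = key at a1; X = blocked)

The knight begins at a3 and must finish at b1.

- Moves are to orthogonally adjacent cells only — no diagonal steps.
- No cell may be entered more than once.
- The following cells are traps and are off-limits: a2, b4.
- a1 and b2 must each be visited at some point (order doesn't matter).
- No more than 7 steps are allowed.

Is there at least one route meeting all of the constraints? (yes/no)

a1 must be visited but has only one open neighbour (b1), and it is neither the start nor the goal — the route would have to enter and leave through b1, re-entering it.

no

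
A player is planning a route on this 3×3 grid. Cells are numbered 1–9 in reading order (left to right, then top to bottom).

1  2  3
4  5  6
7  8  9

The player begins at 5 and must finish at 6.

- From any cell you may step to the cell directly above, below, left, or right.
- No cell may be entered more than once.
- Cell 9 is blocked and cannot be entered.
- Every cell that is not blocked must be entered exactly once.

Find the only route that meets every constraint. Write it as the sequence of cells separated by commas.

5, 8, 7, 4, 1, 2, 3, 6

Need to visit all 8 open cells exactly once, starting at 5 and ending at 6.
Route from 5: down 1 to 8, left 1 to 7, up 2 to 1, right 2 to 3, down 1 to 6 — 7 moves in all.
Check: all 8 open cells covered.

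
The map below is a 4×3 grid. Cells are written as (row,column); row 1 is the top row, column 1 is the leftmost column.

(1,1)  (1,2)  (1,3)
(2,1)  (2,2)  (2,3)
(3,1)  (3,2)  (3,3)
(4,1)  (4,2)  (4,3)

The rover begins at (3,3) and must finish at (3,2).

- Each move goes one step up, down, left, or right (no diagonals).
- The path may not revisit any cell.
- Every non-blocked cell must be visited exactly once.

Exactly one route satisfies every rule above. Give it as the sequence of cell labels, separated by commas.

Need to visit all 12 open cells exactly once, starting at (3,3) and ending at (3,2).
Route from (3,3): down 1 to (4,3), left 2 to (4,1), up 3 to (1,1), right 2 to (1,3), down 1 to (2,3), left 1 to (2,2), down 1 to (3,2) — 11 moves in all.
Check: all 12 open cells covered.

(3,3), (4,3), (4,2), (4,1), (3,1), (2,1), (1,1), (1,2), (1,3), (2,3), (2,2), (3,2)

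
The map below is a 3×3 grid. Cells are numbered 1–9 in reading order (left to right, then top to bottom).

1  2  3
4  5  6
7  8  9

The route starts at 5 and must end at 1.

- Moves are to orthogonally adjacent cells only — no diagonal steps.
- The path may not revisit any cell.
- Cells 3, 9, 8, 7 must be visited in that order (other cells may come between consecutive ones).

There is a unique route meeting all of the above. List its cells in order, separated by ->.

5 -> 2 -> 3 -> 6 -> 9 -> 8 -> 7 -> 4 -> 1

The waypoints must appear in the order 3, 9, 8, 7, with no cell reused.
Route from 5: up 1 to 2, right 1 to 3, down 2 to 9, left 2 to 7, up 2 to 1 — 8 moves in all.
Check: order respected (3 at step 2, 9 at step 4, 8 at step 5, 7 at step 6).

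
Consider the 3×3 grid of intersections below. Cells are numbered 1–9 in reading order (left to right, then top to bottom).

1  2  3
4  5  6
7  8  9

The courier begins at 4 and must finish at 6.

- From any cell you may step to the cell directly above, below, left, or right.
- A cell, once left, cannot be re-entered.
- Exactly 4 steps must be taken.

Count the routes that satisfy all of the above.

6

Need simple routes of exactly 4 moves from 4 to 6 (Manhattan distance 2, so 1 moves are spent on a detour and 1 undoing it).
Enumerating: 4 1 2 5 6 | 4 1 2 3 6 | 4 7 8 5 6 | 4 7 8 9 6 | 4 5 2 3 6 | 4 5 8 9 6.
That gives 6 routes.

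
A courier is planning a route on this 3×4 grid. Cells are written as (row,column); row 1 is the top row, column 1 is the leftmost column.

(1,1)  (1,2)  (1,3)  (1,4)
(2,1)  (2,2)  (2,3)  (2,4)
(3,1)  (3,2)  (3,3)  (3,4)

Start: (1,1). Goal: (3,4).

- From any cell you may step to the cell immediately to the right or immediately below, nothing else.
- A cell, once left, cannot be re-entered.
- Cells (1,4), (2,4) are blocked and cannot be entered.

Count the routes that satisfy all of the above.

6

A right/down-only route from (1,1) to (3,4) makes exactly 2 down-moves and 3 right-moves in some order.
With no other constraints that would be C(5,2) = 10 routes.
Subtract routes through each blocked cell (inclusion–exclusion for overlaps): − through (1,4): 1 − through (2,4): 4 + through (1,4)&(2,4): 1 → 6.
That gives 6 routes.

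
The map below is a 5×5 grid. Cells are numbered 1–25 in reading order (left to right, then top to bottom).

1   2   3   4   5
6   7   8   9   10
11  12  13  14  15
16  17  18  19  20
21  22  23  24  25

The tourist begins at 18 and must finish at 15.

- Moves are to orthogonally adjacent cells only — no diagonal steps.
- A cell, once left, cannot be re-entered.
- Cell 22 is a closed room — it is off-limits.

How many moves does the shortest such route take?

3

The Manhattan distance from 18 to 15 is |4−3| + |3−5| = 3, so at least 3 moves are needed.
A route of 3 moves achieves this: 18 → 13 → 14 → 15.
Since 3 matches the lower bound, it is optimal.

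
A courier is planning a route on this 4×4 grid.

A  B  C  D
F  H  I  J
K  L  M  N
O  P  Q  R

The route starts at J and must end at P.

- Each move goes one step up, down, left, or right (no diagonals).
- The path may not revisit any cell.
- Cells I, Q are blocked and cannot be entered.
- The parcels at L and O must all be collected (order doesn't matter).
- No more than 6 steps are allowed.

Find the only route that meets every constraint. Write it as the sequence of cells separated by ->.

J -> N -> M -> L -> K -> O -> P

The 6-move cap with required stops at L, O leaves no slack for detours.
Route from J: down to N, 3× left (reaching K), down to O, right to P — 6 moves in all.
Check: all required cells visited; 6 ≤ 6 moves.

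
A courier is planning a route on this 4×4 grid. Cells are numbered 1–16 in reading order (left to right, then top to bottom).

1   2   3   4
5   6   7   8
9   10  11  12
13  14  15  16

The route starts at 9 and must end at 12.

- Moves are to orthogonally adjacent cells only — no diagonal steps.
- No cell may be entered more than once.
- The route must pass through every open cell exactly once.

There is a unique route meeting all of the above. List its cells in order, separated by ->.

Need to visit all 16 open cells exactly once, starting at 9 and ending at 12.
Route from 9: down 1 to 13, right 1 to 14, up 2 to 6, left 1 to 5, up 1 to 1, right 3 to 4, down 1 to 8, left 1 to 7, down 2 to 15, right 1 to 16, up 1 to 12 — 15 moves in all.
Check: all 16 open cells covered.

9 -> 13 -> 14 -> 10 -> 6 -> 5 -> 1 -> 2 -> 3 -> 4 -> 8 -> 7 -> 11 -> 15 -> 16 -> 12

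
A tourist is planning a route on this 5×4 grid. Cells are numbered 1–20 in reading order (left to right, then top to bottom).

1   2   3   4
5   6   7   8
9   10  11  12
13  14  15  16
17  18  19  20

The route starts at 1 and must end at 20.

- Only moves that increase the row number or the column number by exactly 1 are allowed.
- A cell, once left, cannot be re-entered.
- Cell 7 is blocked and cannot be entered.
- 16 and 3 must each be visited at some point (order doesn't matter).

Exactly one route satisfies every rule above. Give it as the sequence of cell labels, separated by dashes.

Moves only go right or down, so the column and row indices never decrease.
Route from 1: right 3 to 4, down 4 to 20 — 7 moves in all.
Check: all required cells visited.

1 - 2 - 3 - 4 - 8 - 12 - 16 - 20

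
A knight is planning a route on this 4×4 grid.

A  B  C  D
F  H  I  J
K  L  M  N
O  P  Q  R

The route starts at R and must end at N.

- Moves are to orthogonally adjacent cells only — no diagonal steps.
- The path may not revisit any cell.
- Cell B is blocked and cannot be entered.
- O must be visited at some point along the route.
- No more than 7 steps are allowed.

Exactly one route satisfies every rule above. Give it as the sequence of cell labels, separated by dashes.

The budget equals the shortest possible length, so every move has to be on a shortest route through the required cells.
Route from R: 3× left (reaching O), up to K, 3× right (reaching N) — 7 moves in all.
Check: all required cells visited; 7 ≤ 7 moves.

R - Q - P - O - K - L - M - N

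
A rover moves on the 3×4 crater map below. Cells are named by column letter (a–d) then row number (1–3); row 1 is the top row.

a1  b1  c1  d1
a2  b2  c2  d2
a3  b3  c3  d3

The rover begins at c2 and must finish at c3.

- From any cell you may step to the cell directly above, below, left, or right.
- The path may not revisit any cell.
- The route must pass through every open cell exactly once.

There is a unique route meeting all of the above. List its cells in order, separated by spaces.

c2 b2 b3 a3 a2 a1 b1 c1 d1 d2 d3 c3

Need to visit all 12 open cells exactly once, starting at c2 and ending at c3.
Cell a1 has only two open neighbours (a2 and b1), so the path must pass straight through it: one of those is the cell it's entered from and the other is where it exits.
Route from c2: left to b2, down to b3, left to a3, 2× up (reaching a1), 3× right (reaching d1), 2× down (reaching d3), left to c3 — 11 moves in all.
Check: all 12 open cells covered.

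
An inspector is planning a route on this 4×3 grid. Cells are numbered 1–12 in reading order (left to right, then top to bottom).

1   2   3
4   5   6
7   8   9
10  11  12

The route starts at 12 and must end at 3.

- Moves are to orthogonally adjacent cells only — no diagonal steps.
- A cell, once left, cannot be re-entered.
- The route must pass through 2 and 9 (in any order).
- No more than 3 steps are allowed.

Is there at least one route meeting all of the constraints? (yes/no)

no

Even ignoring the no-revisit rule, getting from 12 to 3, taking the cheapest ordering 12 → 9 → 2 → 3 needs at least 1 + 3 + 1 = 5 moves (Manhattan distance per leg), which exceeds the 3-move limit.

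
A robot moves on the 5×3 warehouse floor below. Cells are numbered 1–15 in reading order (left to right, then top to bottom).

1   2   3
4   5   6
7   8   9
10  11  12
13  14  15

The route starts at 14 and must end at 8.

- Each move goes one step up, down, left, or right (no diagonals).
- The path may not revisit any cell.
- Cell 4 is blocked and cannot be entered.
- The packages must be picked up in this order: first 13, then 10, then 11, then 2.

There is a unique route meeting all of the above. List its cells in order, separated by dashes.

The waypoints must appear in the order 13, 10, 11, 2, with no cell reused.
Route from 14: left to 13, up to 10, 2× right (reaching 12), 3× up (reaching 3), left to 2, 2× down (reaching 8) — 10 moves in all.
Check: order respected (13 at step 1, 10 at step 2, 11 at step 3, 2 at step 8).

14 - 13 - 10 - 11 - 12 - 9 - 6 - 3 - 2 - 5 - 8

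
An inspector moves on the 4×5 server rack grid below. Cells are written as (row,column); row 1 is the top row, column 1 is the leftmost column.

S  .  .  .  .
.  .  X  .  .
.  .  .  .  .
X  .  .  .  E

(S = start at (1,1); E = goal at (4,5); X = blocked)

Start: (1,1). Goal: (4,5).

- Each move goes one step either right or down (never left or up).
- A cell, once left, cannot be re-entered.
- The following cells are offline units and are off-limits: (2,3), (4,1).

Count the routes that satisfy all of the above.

A right/down-only route from (1,1) to (4,5) makes exactly 3 down-moves and 4 right-moves in some order.
With no other constraints that would be C(7,3) = 35 routes.
Subtract routes through each blocked cell (inclusion–exclusion for overlaps): − through (2,3): 18 − through (4,1): 1 → 16.
That gives 16 routes.

16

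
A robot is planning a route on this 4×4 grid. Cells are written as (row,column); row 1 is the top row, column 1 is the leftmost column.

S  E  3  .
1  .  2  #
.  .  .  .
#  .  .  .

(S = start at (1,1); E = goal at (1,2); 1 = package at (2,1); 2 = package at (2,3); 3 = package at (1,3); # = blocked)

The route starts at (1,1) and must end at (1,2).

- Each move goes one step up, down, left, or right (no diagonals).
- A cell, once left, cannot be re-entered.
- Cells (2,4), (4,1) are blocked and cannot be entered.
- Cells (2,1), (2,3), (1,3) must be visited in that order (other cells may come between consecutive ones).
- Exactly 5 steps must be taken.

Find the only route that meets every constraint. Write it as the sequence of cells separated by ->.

(1,1) -> (2,1) -> (2,2) -> (2,3) -> (1,3) -> (1,2)

The waypoints must appear in the order (2,1), (2,3), (1,3), with no cell reused.
Route from (1,1): down to (2,1), 2× right (reaching (2,3)), up to (1,3), left to (1,2) — 5 moves in all.
Check: order respected (1 at step 1, 2 at step 3, 3 at step 4); 5 moves as required.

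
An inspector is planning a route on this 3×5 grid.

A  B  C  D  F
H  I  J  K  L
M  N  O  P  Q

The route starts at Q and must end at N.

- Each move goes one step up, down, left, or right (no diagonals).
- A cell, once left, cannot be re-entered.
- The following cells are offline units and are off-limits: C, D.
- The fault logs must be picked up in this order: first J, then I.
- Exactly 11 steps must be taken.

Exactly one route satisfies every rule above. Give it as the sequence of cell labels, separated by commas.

Q, L, K, P, O, J, I, B, A, H, M, N

The waypoints must appear in the order J, I, with no cell reused.
Route from Q: up to L, left to K, down to P, left to O, up to J, left to I, up to B, left to A, 2× down (reaching M), right to N — 11 moves in all.
Check: order respected (J at step 5, I at step 6); 11 moves as required.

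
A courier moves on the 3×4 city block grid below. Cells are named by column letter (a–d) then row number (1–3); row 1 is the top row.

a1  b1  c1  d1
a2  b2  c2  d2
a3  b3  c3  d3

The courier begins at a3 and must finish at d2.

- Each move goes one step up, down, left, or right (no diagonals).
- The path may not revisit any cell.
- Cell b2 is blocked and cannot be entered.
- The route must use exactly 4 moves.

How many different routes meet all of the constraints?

2

Need simple routes of exactly 4 moves from a3 to d2 (Manhattan distance 4, so 0 moves are spent on a detour and 0 undoing it).
Enumerating: a3 b3 c3 c2 d2 | a3 b3 c3 d3 d2.
That gives 2 routes.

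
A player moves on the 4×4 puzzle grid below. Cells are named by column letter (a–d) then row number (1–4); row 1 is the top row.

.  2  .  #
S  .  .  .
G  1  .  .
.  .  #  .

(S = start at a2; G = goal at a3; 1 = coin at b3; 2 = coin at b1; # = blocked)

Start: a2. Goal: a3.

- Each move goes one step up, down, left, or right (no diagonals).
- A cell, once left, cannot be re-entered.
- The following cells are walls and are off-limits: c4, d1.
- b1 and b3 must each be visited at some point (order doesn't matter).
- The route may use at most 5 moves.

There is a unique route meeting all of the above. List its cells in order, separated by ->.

The budget equals the shortest possible length, so every move has to be on a shortest route through the required cells.
Route from a2: up 1 to a1, right 1 to b1, down 2 to b3, left 1 to a3 — 5 moves in all.
Check: all required cells visited; 5 ≤ 5 moves.

a2 -> a1 -> b1 -> b2 -> b3 -> a3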